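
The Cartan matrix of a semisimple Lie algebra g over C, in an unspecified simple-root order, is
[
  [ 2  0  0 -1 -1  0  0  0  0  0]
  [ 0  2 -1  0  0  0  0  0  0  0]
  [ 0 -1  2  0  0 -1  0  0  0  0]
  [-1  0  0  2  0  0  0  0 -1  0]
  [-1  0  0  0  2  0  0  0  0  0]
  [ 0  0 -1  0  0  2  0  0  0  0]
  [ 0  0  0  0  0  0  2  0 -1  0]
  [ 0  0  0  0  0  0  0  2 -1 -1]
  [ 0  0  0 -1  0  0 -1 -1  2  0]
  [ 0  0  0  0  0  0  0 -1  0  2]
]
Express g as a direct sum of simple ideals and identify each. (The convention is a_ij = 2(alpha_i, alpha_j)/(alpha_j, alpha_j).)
A_3 (sl(4)) ⊕ E_7

The diagram associated to this matrix has two connected components: the simple roots {alpha_2, alpha_3, alpha_6} form a chain of 3 nodes with single edges (A_3), and {alpha_1, alpha_4, alpha_5, alpha_7, alpha_8, alpha_9, alpha_10} form a chain of 6 nodes with one extra node attached to the third node from one end (E_7). A semisimple Lie algebra decomposes uniquely as the direct sum of simple ideals, one per connected component of its Dynkin diagram, so g ≅ A_3 ⊕ E_7 (dimension 15 + 133 = 148).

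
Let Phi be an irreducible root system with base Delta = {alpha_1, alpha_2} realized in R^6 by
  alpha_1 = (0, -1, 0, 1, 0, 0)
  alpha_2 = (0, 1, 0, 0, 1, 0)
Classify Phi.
type A_2

Compute the Cartan integers a_ij = 2(alpha_i, alpha_j)/(alpha_j, alpha_j); the resulting 2x2 Cartan matrix is
[[2, -1], [-1, 2]].
All simple roots have the same length, so the diagram is simply laced. The associated Dynkin diagram is a chain of 2 nodes with single edges (A_2), so the type is A_2 (the algebra sl(3)).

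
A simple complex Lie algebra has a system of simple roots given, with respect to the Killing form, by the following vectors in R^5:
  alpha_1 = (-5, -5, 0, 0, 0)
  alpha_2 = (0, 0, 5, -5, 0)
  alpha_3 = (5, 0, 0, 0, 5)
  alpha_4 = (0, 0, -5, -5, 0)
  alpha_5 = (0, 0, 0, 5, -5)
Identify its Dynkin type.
D_5 (so(10))

Compute the Cartan integers a_ij = 2(alpha_i, alpha_j)/(alpha_j, alpha_j); the resulting 5x5 Cartan matrix is
[[2, 0, -1, 0, 0], [0, 2, 0, 0, -1], [-1, 0, 2, 0, -1], [0, 0, 0, 2, -1], [0, -1, -1, -1, 2]].
All simple roots have the same length, so the diagram is simply laced. The associated Dynkin diagram is a chain of 3 nodes with a fork of two nodes at one end (D_5), so the type is D_5 (the algebra so(10)).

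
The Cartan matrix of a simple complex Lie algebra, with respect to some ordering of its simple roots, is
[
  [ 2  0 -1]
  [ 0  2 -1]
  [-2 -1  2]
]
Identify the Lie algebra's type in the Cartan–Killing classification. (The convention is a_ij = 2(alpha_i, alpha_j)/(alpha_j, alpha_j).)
The matrix has rank 3 with 2's on the diagonal. Reading the off-diagonal entries as Dynkin edges (a single edge where a_ij = a_ji = -1; a double or triple edge where a_ij * a_ji = 2 or 3), the diagram is a chain of 3 nodes with a double edge at one end; the terminal node there is the unique short simple root (B_3). One simple-root ordering that puts it in standard form is (alpha_2, alpha_3, alpha_1). So the algebra is type B_3, i.e. so(7).

B_3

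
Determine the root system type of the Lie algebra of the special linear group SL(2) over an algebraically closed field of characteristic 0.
This is sl(2), which has dimension 2^2 - 1 = 3 and rank 2 - 1 = 1 (a Cartan subalgebra is the diagonal traceless matrices). In the classification of classical Lie algebras, the special linear algebra sl(n+1) has type A_n; here n = 1, so the Dynkin diagram is a chain of 1 nodes with single edges (A_1). Hence the type is A_1.

A1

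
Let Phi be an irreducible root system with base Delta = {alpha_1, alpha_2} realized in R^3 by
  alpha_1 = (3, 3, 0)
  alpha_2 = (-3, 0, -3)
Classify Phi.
Compute the Cartan integers a_ij = 2(alpha_i, alpha_j)/(alpha_j, alpha_j); the resulting 2x2 Cartan matrix is
[[2, -1], [-1, 2]].
All simple roots have the same length, so the diagram is simply laced. The associated Dynkin diagram is a chain of 2 nodes with single edges (A_2), so the type is A_2 (the algebra sl(3)).

A_2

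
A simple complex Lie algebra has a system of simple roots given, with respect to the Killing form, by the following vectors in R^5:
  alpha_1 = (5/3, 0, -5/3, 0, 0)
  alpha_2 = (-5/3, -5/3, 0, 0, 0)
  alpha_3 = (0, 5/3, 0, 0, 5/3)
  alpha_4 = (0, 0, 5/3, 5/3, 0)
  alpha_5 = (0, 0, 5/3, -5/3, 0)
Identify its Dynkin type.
Compute the Cartan integers a_ij = 2(alpha_i, alpha_j)/(alpha_j, alpha_j); the resulting 5x5 Cartan matrix is
[[2, -1, 0, -1, -1], [-1, 2, -1, 0, 0], [0, -1, 2, 0, 0], [-1, 0, 0, 2, 0], [-1, 0, 0, 0, 2]].
All simple roots have the same length, so the diagram is simply laced. The associated Dynkin diagram is a chain of 3 nodes with a fork of two nodes at one end (D_5), so the type is D_5 (the algebra so(10)).

D_5 (so(10))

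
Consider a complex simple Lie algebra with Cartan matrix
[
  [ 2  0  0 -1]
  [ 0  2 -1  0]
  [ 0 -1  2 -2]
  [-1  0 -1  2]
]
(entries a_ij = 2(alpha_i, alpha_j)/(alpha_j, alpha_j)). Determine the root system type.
The matrix has rank 4 with 2's on the diagonal. Reading the off-diagonal entries as Dynkin edges (a single edge where a_ij = a_ji = -1; a double or triple edge where a_ij * a_ji = 2 or 3), the diagram is a chain of 4 nodes with a double edge between the middle two (F_4). One simple-root ordering that puts it in standard form is (alpha_2, alpha_3, alpha_4, alpha_1). So the algebra is type F_4.

F_4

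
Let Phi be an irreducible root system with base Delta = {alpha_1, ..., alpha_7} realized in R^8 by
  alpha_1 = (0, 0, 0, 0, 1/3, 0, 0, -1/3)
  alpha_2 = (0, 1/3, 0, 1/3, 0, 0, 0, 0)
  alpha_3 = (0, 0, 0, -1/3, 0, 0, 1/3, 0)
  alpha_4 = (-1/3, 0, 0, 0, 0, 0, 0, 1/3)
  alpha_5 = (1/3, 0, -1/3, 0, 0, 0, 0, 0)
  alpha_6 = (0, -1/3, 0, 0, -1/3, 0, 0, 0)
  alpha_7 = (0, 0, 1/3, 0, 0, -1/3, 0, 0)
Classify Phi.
Compute the Cartan integers a_ij = 2(alpha_i, alpha_j)/(alpha_j, alpha_j); the resulting 7x7 Cartan matrix is
[[2, 0, 0, -1, 0, -1, 0], [0, 2, -1, 0, 0, -1, 0], [0, -1, 2, 0, 0, 0, 0], [-1, 0, 0, 2, -1, 0, 0], [0, 0, 0, -1, 2, 0, -1], [-1, -1, 0, 0, 0, 2, 0], [0, 0, 0, 0, -1, 0, 2]].
All simple roots have the same length, so the diagram is simply laced. The associated Dynkin diagram is a chain of 7 nodes with single edges (A_7), so the type is A_7 (the algebra sl(8)).

type A_7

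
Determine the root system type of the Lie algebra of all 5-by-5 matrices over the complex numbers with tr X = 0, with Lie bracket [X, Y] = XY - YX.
A_4 (sl(5))

This is sl(5), which has dimension 5^2 - 1 = 24 and rank 5 - 1 = 4 (a Cartan subalgebra is the diagonal traceless matrices). In the classification of classical Lie algebras, the special linear algebra sl(n+1) has type A_n; here n = 4, so the Dynkin diagram is a chain of 4 nodes with single edges (A_4). Hence the type is A_4.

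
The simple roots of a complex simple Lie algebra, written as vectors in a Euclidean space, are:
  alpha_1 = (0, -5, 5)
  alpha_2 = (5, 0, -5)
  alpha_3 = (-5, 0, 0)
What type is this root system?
Compute the Cartan integers a_ij = 2(alpha_i, alpha_j)/(alpha_j, alpha_j); the resulting 3x3 Cartan matrix is
[[2, -1, 0], [-1, 2, -2], [0, -1, 2]].
The roots have two lengths (squared-length ratio 2:1); the short ones are alpha_{3}. The associated Dynkin diagram is a chain of 3 nodes with a double edge at one end; the terminal node there is the unique short simple root (B_3), so the type is B_3 (the algebra so(7)).

B3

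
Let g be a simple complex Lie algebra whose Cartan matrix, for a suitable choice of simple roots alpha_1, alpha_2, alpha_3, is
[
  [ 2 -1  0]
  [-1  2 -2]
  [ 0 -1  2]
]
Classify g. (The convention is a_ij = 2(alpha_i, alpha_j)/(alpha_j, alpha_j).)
The matrix has rank 3 with 2's on the diagonal. Reading the off-diagonal entries as Dynkin edges (a single edge where a_ij = a_ji = -1; a double or triple edge where a_ij * a_ji = 2 or 3), the diagram is a chain of 3 nodes with a double edge at one end; the terminal node there is the unique short simple root (B_3). One simple-root ordering that puts it in standard form is (alpha_1, alpha_2, alpha_3). So the algebra is type B_3, i.e. so(7).

type B_3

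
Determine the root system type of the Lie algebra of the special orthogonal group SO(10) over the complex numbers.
This is so(10) with 10 even, which has dimension 10(10-1)/2 = 45 and rank 10/2 = 5. In the classification of classical Lie algebras, the orthogonal algebra so(2n) in an even number of variables has type D_n; here n = 5, so the Dynkin diagram is a chain of 3 nodes with a fork of two nodes at one end (D_5). Hence the type is D_5.

D_5 (so(10))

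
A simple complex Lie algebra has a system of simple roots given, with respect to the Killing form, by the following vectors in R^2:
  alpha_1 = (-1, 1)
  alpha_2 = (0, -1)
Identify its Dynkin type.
Compute the Cartan integers a_ij = 2(alpha_i, alpha_j)/(alpha_j, alpha_j); the resulting 2x2 Cartan matrix is
[[2, -2], [-1, 2]].
The roots have two lengths (squared-length ratio 2:1); the short ones are alpha_{2}. The associated Dynkin diagram is a chain of 2 nodes with a double edge at one end; the terminal node there is the unique short simple root (B_2), so the type is B_2 (the algebra so(5)).

B_2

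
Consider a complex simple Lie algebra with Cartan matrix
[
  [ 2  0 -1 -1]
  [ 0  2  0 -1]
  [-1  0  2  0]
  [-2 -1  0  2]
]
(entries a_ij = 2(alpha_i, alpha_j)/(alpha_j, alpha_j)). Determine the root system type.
The matrix has rank 4 with 2's on the diagonal. Reading the off-diagonal entries as Dynkin edges (a single edge where a_ij = a_ji = -1; a double or triple edge where a_ij * a_ji = 2 or 3), the diagram is a chain of 4 nodes with a double edge between the middle two (F_4). One simple-root ordering that puts it in standard form is (alpha_2, alpha_4, alpha_1, alpha_3). So the algebra is type F_4.

F_4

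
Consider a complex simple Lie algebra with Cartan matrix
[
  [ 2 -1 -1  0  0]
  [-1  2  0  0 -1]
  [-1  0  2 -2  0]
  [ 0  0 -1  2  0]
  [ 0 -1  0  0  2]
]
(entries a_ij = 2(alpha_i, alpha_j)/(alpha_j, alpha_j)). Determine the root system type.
type B_5

The matrix has rank 5 with 2's on the diagonal. Reading the off-diagonal entries as Dynkin edges (a single edge where a_ij = a_ji = -1; a double or triple edge where a_ij * a_ji = 2 or 3), the diagram is a chain of 5 nodes with a double edge at one end; the terminal node there is the unique short simple root (B_5). One simple-root ordering that puts it in standard form is (alpha_5, alpha_2, alpha_1, alpha_3, alpha_4). So the algebra is type B_5, i.e. so(11).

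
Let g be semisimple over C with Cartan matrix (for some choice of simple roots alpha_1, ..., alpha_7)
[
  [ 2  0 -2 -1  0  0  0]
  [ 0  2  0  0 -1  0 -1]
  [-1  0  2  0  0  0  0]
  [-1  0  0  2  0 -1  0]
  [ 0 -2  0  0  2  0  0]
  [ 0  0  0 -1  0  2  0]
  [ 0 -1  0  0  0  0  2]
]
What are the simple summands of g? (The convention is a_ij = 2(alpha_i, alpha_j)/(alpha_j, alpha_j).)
B_4 ⊕ C_3

The diagram associated to this matrix has two connected components: the simple roots {alpha_1, alpha_3, alpha_4, alpha_6} form a chain of 4 nodes with a double edge at one end; the terminal node there is the unique short simple root (B_4), and {alpha_2, alpha_5, alpha_7} form a chain of 3 nodes with a double edge at one end; the terminal node there is the unique long simple root (C_3). A semisimple Lie algebra decomposes uniquely as the direct sum of simple ideals, one per connected component of its Dynkin diagram, so g ≅ B_4 ⊕ C_3 (dimension 36 + 21 = 57).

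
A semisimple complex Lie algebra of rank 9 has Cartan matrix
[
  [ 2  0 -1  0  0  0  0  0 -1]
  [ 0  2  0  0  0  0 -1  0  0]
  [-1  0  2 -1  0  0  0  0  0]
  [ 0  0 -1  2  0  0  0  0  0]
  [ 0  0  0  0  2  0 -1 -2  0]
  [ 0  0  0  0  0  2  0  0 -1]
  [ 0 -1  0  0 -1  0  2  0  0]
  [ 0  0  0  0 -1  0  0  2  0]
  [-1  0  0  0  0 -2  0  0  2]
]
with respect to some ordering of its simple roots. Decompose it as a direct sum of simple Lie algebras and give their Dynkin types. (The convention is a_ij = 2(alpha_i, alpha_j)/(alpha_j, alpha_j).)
type B_4 ⊕ type B_5

The diagram associated to this matrix has two connected components: the simple roots {alpha_2, alpha_5, alpha_7, alpha_8} form a chain of 4 nodes with a double edge at one end; the terminal node there is the unique short simple root (B_4), and {alpha_1, alpha_3, alpha_4, alpha_6, alpha_9} form a chain of 5 nodes with a double edge at one end; the terminal node there is the unique short simple root (B_5). A semisimple Lie algebra decomposes uniquely as the direct sum of simple ideals, one per connected component of its Dynkin diagram, so g ≅ B_4 ⊕ B_5 (dimension 36 + 55 = 91).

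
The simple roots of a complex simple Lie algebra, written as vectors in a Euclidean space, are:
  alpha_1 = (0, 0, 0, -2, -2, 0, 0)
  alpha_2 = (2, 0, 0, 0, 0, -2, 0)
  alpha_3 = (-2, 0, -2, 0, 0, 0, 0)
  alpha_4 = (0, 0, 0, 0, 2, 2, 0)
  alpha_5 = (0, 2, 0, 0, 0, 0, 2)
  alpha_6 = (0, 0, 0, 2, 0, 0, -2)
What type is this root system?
Compute the Cartan integers a_ij = 2(alpha_i, alpha_j)/(alpha_j, alpha_j); the resulting 6x6 Cartan matrix is
[[2, 0, 0, -1, 0, -1], [0, 2, -1, -1, 0, 0], [0, -1, 2, 0, 0, 0], [-1, -1, 0, 2, 0, 0], [0, 0, 0, 0, 2, -1], [-1, 0, 0, 0, -1, 2]].
All simple roots have the same length, so the diagram is simply laced. The associated Dynkin diagram is a chain of 6 nodes with single edges (A_6), so the type is A_6 (the algebra sl(7)).

A_6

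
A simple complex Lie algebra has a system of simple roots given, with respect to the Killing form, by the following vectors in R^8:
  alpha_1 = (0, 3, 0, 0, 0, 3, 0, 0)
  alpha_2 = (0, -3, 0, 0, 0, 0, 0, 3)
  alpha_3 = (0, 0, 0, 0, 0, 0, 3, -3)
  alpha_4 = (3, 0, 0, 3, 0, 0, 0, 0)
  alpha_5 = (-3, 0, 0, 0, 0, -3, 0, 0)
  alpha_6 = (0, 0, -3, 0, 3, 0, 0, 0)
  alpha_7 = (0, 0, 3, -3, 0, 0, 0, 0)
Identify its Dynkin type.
type A_7

Compute the Cartan integers a_ij = 2(alpha_i, alpha_j)/(alpha_j, alpha_j); the resulting 7x7 Cartan matrix is
[[2, -1, 0, 0, -1, 0, 0], [-1, 2, -1, 0, 0, 0, 0], [0, -1, 2, 0, 0, 0, 0], [0, 0, 0, 2, -1, 0, -1], [-1, 0, 0, -1, 2, 0, 0], [0, 0, 0, 0, 0, 2, -1], [0, 0, 0, -1, 0, -1, 2]].
All simple roots have the same length, so the diagram is simply laced. The associated Dynkin diagram is a chain of 7 nodes with single edges (A_7), so the type is A_7 (the algebra sl(8)).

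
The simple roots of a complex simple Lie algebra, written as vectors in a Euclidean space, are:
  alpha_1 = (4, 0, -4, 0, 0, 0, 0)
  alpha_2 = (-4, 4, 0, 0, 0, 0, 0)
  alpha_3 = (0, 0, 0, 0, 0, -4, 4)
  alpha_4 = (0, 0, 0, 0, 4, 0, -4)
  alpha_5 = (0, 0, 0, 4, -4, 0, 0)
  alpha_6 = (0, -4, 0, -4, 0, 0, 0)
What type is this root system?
Compute the Cartan integers a_ij = 2(alpha_i, alpha_j)/(alpha_j, alpha_j); the resulting 6x6 Cartan matrix is
[[2, -1, 0, 0, 0, 0], [-1, 2, 0, 0, 0, -1], [0, 0, 2, -1, 0, 0], [0, 0, -1, 2, -1, 0], [0, 0, 0, -1, 2, -1], [0, -1, 0, 0, -1, 2]].
All simple roots have the same length, so the diagram is simply laced. The associated Dynkin diagram is a chain of 6 nodes with single edges (A_6), so the type is A_6 (the algebra sl(7)).

type A_6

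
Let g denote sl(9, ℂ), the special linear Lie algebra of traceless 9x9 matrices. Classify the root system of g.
type A_8

This is sl(9), which has dimension 9^2 - 1 = 80 and rank 9 - 1 = 8 (a Cartan subalgebra is the diagonal traceless matrices). In the classification of classical Lie algebras, the special linear algebra sl(n+1) has type A_n; here n = 8, so the Dynkin diagram is a chain of 8 nodes with single edges (A_8). Hence the type is A_8.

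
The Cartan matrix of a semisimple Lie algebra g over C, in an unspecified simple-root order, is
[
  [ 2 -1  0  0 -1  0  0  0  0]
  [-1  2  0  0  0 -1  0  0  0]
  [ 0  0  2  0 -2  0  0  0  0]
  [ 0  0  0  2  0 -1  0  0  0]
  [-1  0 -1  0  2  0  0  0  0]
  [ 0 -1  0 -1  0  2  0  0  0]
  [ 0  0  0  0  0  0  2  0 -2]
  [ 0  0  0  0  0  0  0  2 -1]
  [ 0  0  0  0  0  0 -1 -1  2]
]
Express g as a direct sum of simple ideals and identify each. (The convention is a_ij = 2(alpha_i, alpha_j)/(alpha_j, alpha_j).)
The diagram associated to this matrix has two connected components: the simple roots {alpha_7, alpha_8, alpha_9} form a chain of 3 nodes with a double edge at one end; the terminal node there is the unique long simple root (C_3), and {alpha_1, alpha_2, alpha_3, alpha_4, alpha_5, alpha_6} form a chain of 6 nodes with a double edge at one end; the terminal node there is the unique long simple root (C_6). A semisimple Lie algebra decomposes uniquely as the direct sum of simple ideals, one per connected component of its Dynkin diagram, so g ≅ C_3 ⊕ C_6 (dimension 21 + 78 = 99).

C3 + C6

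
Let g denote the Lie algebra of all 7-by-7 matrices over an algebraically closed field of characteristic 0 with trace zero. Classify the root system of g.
type A_6

This is sl(7), which has dimension 7^2 - 1 = 48 and rank 7 - 1 = 6 (a Cartan subalgebra is the diagonal traceless matrices). In the classification of classical Lie algebras, the special linear algebra sl(n+1) has type A_n; here n = 6, so the Dynkin diagram is a chain of 6 nodes with single edges (A_6). Hence the type is A_6.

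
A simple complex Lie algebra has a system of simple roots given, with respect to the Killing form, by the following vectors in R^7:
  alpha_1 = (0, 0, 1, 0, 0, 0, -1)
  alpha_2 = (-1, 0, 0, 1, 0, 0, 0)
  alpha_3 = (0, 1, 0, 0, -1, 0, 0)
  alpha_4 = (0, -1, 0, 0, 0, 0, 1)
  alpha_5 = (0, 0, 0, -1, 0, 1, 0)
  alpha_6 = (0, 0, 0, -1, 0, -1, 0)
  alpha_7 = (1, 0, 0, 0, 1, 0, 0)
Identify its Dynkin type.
Compute the Cartan integers a_ij = 2(alpha_i, alpha_j)/(alpha_j, alpha_j); the resulting 7x7 Cartan matrix is
[[2, 0, 0, -1, 0, 0, 0], [0, 2, 0, 0, -1, -1, -1], [0, 0, 2, -1, 0, 0, -1], [-1, 0, -1, 2, 0, 0, 0], [0, -1, 0, 0, 2, 0, 0], [0, -1, 0, 0, 0, 2, 0], [0, -1, -1, 0, 0, 0, 2]].
All simple roots have the same length, so the diagram is simply laced. The associated Dynkin diagram is a chain of 5 nodes with a fork of two nodes at one end (D_7), so the type is D_7 (the algebra so(14)).

D_7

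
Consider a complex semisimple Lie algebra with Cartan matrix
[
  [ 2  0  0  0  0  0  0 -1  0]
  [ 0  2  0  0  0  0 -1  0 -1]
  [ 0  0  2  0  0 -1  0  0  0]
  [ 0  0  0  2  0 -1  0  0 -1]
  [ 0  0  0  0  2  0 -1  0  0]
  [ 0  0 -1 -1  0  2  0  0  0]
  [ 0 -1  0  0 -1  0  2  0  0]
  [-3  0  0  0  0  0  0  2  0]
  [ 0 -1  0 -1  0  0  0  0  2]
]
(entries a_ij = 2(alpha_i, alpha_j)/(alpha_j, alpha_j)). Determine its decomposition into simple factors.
The diagram associated to this matrix has two connected components: the simple roots {alpha_2, alpha_3, alpha_4, alpha_5, alpha_6, alpha_7, alpha_9} form a chain of 7 nodes with single edges (A_7), and {alpha_1, alpha_8} form two nodes joined by a triple edge (G_2). A semisimple Lie algebra decomposes uniquely as the direct sum of simple ideals, one per connected component of its Dynkin diagram, so g ≅ A_7 ⊕ G_2 (dimension 63 + 14 = 77).

A7 ⊕ G2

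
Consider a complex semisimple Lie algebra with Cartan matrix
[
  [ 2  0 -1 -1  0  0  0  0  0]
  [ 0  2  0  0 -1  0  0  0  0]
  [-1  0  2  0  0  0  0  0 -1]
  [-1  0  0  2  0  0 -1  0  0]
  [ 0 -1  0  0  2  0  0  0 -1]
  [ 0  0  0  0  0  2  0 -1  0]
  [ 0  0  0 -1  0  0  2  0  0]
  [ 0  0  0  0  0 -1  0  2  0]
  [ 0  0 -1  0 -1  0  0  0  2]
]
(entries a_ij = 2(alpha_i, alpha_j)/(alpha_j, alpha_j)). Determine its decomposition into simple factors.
A_2 (sl(3)) ⊕ A_7 (sl(8))

The diagram associated to this matrix has two connected components: the simple roots {alpha_6, alpha_8} form a chain of 2 nodes with single edges (A_2), and {alpha_1, alpha_2, alpha_3, alpha_4, alpha_5, alpha_7, alpha_9} form a chain of 7 nodes with single edges (A_7). A semisimple Lie algebra decomposes uniquely as the direct sum of simple ideals, one per connected component of its Dynkin diagram, so g ≅ A_2 ⊕ A_7 (dimension 8 + 63 = 71).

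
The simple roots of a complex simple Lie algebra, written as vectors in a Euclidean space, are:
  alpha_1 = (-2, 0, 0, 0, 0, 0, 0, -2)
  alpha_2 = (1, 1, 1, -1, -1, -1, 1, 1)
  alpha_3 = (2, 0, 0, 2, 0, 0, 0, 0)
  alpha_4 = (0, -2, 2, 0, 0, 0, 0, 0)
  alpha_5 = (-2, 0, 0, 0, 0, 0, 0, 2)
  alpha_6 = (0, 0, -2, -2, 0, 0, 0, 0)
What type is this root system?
E_6

Compute the Cartan integers a_ij = 2(alpha_i, alpha_j)/(alpha_j, alpha_j); the resulting 6x6 Cartan matrix is
[[2, -1, -1, 0, 0, 0], [-1, 2, 0, 0, 0, 0], [-1, 0, 2, 0, -1, -1], [0, 0, 0, 2, 0, -1], [0, 0, -1, 0, 2, 0], [0, 0, -1, -1, 0, 2]].
All simple roots have the same length, so the diagram is simply laced. The associated Dynkin diagram is a chain of 5 nodes with one extra node attached to the third node from one end (E_6), so the type is E_6.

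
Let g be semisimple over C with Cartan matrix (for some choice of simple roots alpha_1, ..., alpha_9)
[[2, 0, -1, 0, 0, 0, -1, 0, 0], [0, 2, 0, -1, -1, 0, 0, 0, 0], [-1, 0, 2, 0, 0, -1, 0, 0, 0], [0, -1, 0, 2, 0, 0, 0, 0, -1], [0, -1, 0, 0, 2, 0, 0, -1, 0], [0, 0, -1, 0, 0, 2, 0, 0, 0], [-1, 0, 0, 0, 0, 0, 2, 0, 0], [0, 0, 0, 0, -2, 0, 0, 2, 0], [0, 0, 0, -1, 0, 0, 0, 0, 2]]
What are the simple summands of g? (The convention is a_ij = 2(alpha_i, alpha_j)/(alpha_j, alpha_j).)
type A_4 ⊕ type C_5

The diagram associated to this matrix has two connected components: the simple roots {alpha_1, alpha_3, alpha_6, alpha_7} form a chain of 4 nodes with single edges (A_4), and {alpha_2, alpha_4, alpha_5, alpha_8, alpha_9} form a chain of 5 nodes with a double edge at one end; the terminal node there is the unique long simple root (C_5). A semisimple Lie algebra decomposes uniquely as the direct sum of simple ideals, one per connected component of its Dynkin diagram, so g ≅ A_4 ⊕ C_5 (dimension 24 + 55 = 79).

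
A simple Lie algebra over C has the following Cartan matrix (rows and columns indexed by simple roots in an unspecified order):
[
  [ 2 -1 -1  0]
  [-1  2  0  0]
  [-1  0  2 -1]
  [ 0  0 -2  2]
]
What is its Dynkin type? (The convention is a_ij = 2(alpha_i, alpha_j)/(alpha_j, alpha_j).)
The matrix has rank 4 with 2's on the diagonal. Reading the off-diagonal entries as Dynkin edges (a single edge where a_ij = a_ji = -1; a double or triple edge where a_ij * a_ji = 2 or 3), the diagram is a chain of 4 nodes with a double edge at one end; the terminal node there is the unique long simple root (C_4). One simple-root ordering that puts it in standard form is (alpha_2, alpha_1, alpha_3, alpha_4). So the algebra is type C_4, i.e. sp(8).

C_4 (sp(8))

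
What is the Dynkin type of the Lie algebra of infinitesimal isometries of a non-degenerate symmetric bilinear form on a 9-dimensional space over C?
This is so(9) with 9 odd, which has dimension 9(9-1)/2 = 36 and rank (9-1)/2 = 4. In the classification of classical Lie algebras, the orthogonal algebra so(2n+1) in an odd number of variables has type B_n; here n = 4, so the Dynkin diagram is a chain of 4 nodes with a double edge at one end; the terminal node there is the unique short simple root (B_4). Hence the type is B_4.

B4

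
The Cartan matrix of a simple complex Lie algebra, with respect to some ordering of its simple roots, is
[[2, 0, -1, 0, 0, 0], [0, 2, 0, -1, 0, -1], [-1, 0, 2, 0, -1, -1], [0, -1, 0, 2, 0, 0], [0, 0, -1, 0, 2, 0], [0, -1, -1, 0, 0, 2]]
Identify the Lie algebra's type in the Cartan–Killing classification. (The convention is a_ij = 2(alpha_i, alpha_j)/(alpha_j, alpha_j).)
D_6

The matrix has rank 6 with 2's on the diagonal. Reading the off-diagonal entries as Dynkin edges (a single edge where a_ij = a_ji = -1; a double or triple edge where a_ij * a_ji = 2 or 3), the diagram is a chain of 4 nodes with a fork of two nodes at one end (D_6). One simple-root ordering that puts it in standard form is (alpha_4, alpha_2, alpha_6, alpha_3, alpha_5, alpha_1). So the algebra is type D_6, i.e. so(12).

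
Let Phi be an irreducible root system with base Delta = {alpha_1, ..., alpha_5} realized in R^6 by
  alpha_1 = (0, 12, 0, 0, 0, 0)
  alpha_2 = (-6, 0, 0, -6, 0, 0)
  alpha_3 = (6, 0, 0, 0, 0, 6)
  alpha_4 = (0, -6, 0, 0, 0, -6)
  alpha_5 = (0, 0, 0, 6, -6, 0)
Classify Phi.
C5

Compute the Cartan integers a_ij = 2(alpha_i, alpha_j)/(alpha_j, alpha_j); the resulting 5x5 Cartan matrix is
[[2, 0, 0, -2, 0], [0, 2, -1, 0, -1], [0, -1, 2, -1, 0], [-1, 0, -1, 2, 0], [0, -1, 0, 0, 2]].
The roots have two lengths (squared-length ratio 2:1); the short ones are alpha_{2,3,4,5}. The associated Dynkin diagram is a chain of 5 nodes with a double edge at one end; the terminal node there is the unique long simple root (C_5), so the type is C_5 (the algebra sp(10)).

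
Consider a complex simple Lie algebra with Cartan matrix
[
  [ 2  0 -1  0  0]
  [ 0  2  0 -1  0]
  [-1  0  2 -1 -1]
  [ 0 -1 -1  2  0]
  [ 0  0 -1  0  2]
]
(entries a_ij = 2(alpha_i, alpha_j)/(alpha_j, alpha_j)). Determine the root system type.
The matrix has rank 5 with 2's on the diagonal. Reading the off-diagonal entries as Dynkin edges (a single edge where a_ij = a_ji = -1; a double or triple edge where a_ij * a_ji = 2 or 3), the diagram is a chain of 3 nodes with a fork of two nodes at one end (D_5). One simple-root ordering that puts it in standard form is (alpha_2, alpha_4, alpha_3, alpha_1, alpha_5). So the algebra is type D_5, i.e. so(10).

D_5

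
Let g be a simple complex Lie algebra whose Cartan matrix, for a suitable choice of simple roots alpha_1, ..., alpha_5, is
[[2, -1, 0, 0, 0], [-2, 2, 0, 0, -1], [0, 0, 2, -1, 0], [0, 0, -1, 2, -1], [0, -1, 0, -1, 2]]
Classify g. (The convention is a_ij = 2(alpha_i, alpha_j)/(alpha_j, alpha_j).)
B_5 (so(11))

The matrix has rank 5 with 2's on the diagonal. Reading the off-diagonal entries as Dynkin edges (a single edge where a_ij = a_ji = -1; a double or triple edge where a_ij * a_ji = 2 or 3), the diagram is a chain of 5 nodes with a double edge at one end; the terminal node there is the unique short simple root (B_5). One simple-root ordering that puts it in standard form is (alpha_3, alpha_4, alpha_5, alpha_2, alpha_1). So the algebra is type B_5, i.e. so(11).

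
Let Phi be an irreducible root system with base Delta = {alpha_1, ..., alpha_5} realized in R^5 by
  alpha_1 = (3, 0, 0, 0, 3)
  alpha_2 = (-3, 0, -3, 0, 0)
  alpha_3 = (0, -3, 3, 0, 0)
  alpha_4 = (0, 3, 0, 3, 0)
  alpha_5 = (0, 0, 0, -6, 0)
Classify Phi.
Compute the Cartan integers a_ij = 2(alpha_i, alpha_j)/(alpha_j, alpha_j); the resulting 5x5 Cartan matrix is
[[2, -1, 0, 0, 0], [-1, 2, -1, 0, 0], [0, -1, 2, -1, 0], [0, 0, -1, 2, -1], [0, 0, 0, -2, 2]].
The roots have two lengths (squared-length ratio 2:1); the short ones are alpha_{1,2,3,4}. The associated Dynkin diagram is a chain of 5 nodes with a double edge at one end; the terminal node there is the unique long simple root (C_5), so the type is C_5 (the algebra sp(10)).

C5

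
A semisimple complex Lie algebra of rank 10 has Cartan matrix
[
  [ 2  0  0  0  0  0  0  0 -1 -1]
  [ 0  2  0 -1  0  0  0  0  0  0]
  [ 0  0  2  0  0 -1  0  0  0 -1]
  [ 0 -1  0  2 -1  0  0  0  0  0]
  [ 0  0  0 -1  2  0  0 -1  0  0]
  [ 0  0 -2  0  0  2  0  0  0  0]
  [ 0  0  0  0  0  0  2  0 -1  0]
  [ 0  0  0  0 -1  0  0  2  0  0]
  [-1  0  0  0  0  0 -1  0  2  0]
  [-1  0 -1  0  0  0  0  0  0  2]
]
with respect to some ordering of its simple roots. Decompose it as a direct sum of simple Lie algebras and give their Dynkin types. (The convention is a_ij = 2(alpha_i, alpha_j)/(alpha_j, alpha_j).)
A_4 + C_6

The diagram associated to this matrix has two connected components: the simple roots {alpha_2, alpha_4, alpha_5, alpha_8} form a chain of 4 nodes with single edges (A_4), and {alpha_1, alpha_3, alpha_6, alpha_7, alpha_9, alpha_10} form a chain of 6 nodes with a double edge at one end; the terminal node there is the unique long simple root (C_6). A semisimple Lie algebra decomposes uniquely as the direct sum of simple ideals, one per connected component of its Dynkin diagram, so g ≅ A_4 ⊕ C_6 (dimension 24 + 78 = 102).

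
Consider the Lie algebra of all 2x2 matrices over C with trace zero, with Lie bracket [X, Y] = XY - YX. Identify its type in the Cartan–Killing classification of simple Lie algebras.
A_1

This is sl(2), which has dimension 2^2 - 1 = 3 and rank 2 - 1 = 1 (a Cartan subalgebra is the diagonal traceless matrices). In the classification of classical Lie algebras, the special linear algebra sl(n+1) has type A_n; here n = 1, so the Dynkin diagram is a chain of 1 nodes with single edges (A_1). Hence the type is A_1.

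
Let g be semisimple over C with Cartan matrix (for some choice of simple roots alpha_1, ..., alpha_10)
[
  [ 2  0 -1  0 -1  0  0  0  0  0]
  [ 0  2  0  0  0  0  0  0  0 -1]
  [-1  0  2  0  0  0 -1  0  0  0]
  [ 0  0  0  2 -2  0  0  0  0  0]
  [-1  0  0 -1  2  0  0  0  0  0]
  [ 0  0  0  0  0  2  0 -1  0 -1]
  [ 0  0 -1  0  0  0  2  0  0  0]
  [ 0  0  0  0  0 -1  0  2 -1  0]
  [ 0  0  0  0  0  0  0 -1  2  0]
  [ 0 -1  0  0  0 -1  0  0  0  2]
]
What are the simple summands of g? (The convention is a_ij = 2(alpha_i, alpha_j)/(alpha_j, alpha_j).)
The diagram associated to this matrix has two connected components: the simple roots {alpha_2, alpha_6, alpha_8, alpha_9, alpha_10} form a chain of 5 nodes with single edges (A_5), and {alpha_1, alpha_3, alpha_4, alpha_5, alpha_7} form a chain of 5 nodes with a double edge at one end; the terminal node there is the unique long simple root (C_5). A semisimple Lie algebra decomposes uniquely as the direct sum of simple ideals, one per connected component of its Dynkin diagram, so g ≅ A_5 ⊕ C_5 (dimension 35 + 55 = 90).

type A_5 ⊕ type C_5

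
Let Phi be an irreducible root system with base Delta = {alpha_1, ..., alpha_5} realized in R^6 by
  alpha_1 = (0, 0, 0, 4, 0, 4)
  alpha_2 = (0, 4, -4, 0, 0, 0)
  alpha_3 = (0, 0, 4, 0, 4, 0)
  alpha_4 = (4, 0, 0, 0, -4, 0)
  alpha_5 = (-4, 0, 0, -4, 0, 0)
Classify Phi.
Compute the Cartan integers a_ij = 2(alpha_i, alpha_j)/(alpha_j, alpha_j); the resulting 5x5 Cartan matrix is
[[2, 0, 0, 0, -1], [0, 2, -1, 0, 0], [0, -1, 2, -1, 0], [0, 0, -1, 2, -1], [-1, 0, 0, -1, 2]].
All simple roots have the same length, so the diagram is simply laced. The associated Dynkin diagram is a chain of 5 nodes with single edges (A_5), so the type is A_5 (the algebra sl(6)).

A_5 (sl(6))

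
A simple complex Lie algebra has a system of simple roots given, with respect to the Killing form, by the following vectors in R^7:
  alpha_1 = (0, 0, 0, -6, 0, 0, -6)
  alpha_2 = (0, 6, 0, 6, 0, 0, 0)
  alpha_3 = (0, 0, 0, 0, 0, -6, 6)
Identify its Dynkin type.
Compute the Cartan integers a_ij = 2(alpha_i, alpha_j)/(alpha_j, alpha_j); the resulting 3x3 Cartan matrix is
[[2, -1, -1], [-1, 2, 0], [-1, 0, 2]].
All simple roots have the same length, so the diagram is simply laced. The associated Dynkin diagram is a chain of 3 nodes with single edges (A_3), so the type is A_3 (the algebra sl(4)).

type A_3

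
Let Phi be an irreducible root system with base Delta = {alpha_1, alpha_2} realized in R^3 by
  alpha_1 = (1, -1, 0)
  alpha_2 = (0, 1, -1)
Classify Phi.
type A_2

Compute the Cartan integers a_ij = 2(alpha_i, alpha_j)/(alpha_j, alpha_j); the resulting 2x2 Cartan matrix is
[[2, -1], [-1, 2]].
All simple roots have the same length, so the diagram is simply laced. The associated Dynkin diagram is a chain of 2 nodes with single edges (A_2), so the type is A_2 (the algebra sl(3)).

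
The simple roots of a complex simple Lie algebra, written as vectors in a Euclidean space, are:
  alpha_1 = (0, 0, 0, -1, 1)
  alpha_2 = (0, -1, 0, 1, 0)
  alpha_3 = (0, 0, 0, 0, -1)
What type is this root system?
B_3 (so(7))

Compute the Cartan integers a_ij = 2(alpha_i, alpha_j)/(alpha_j, alpha_j); the resulting 3x3 Cartan matrix is
[[2, -1, -2], [-1, 2, 0], [-1, 0, 2]].
The roots have two lengths (squared-length ratio 2:1); the short ones are alpha_{3}. The associated Dynkin diagram is a chain of 3 nodes with a double edge at one end; the terminal node there is the unique short simple root (B_3), so the type is B_3 (the algebra so(7)).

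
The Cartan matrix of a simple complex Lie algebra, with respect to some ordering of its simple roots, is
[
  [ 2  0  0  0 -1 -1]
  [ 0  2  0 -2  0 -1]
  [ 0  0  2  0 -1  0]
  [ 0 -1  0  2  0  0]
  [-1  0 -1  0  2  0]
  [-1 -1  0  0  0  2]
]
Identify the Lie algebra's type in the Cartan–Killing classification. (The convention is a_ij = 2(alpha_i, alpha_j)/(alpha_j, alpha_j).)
B_6 (so(13))

The matrix has rank 6 with 2's on the diagonal. Reading the off-diagonal entries as Dynkin edges (a single edge where a_ij = a_ji = -1; a double or triple edge where a_ij * a_ji = 2 or 3), the diagram is a chain of 6 nodes with a double edge at one end; the terminal node there is the unique short simple root (B_6). One simple-root ordering that puts it in standard form is (alpha_3, alpha_5, alpha_1, alpha_6, alpha_2, alpha_4). So the algebra is type B_6, i.e. so(13).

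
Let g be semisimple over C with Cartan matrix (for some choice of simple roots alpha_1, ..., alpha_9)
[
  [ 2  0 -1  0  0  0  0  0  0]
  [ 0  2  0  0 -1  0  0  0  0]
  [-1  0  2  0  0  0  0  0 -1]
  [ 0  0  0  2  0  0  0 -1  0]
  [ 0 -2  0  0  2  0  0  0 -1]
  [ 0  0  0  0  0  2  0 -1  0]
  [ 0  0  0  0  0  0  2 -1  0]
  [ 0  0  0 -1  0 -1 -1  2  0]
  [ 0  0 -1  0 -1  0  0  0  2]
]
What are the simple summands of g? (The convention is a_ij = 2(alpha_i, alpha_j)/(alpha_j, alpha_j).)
B5 ⊕ D4

The diagram associated to this matrix has two connected components: the simple roots {alpha_1, alpha_2, alpha_3, alpha_5, alpha_9} form a chain of 5 nodes with a double edge at one end; the terminal node there is the unique short simple root (B_5), and {alpha_4, alpha_6, alpha_7, alpha_8} form a chain of 2 nodes with a fork of two nodes at one end (D_4). A semisimple Lie algebra decomposes uniquely as the direct sum of simple ideals, one per connected component of its Dynkin diagram, so g ≅ B_5 ⊕ D_4 (dimension 55 + 28 = 83).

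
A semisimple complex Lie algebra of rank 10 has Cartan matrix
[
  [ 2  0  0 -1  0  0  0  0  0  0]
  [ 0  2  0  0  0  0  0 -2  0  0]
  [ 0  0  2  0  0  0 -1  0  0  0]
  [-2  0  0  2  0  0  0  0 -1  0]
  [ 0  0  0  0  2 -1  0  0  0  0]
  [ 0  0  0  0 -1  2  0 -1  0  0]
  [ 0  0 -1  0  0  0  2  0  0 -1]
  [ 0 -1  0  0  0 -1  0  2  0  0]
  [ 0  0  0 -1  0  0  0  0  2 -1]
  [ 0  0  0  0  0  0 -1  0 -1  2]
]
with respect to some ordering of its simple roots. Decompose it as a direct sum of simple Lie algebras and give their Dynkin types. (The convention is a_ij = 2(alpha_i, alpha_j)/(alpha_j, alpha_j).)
B_6 (so(13)) ⊕ C_4 (sp(8))

The diagram associated to this matrix has two connected components: the simple roots {alpha_1, alpha_3, alpha_4, alpha_7, alpha_9, alpha_10} form a chain of 6 nodes with a double edge at one end; the terminal node there is the unique short simple root (B_6), and {alpha_2, alpha_5, alpha_6, alpha_8} form a chain of 4 nodes with a double edge at one end; the terminal node there is the unique long simple root (C_4). A semisimple Lie algebra decomposes uniquely as the direct sum of simple ideals, one per connected component of its Dynkin diagram, so g ≅ B_6 ⊕ C_4 (dimension 78 + 36 = 114).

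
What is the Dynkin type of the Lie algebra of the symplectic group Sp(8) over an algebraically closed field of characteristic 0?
C_4

This is sp(8), which has dimension 8(8+1)/2 = 36 and rank 8/2 = 4. In the classification of classical Lie algebras, the symplectic algebra sp(2n) has type C_n; here n = 4, so the Dynkin diagram is a chain of 4 nodes with a double edge at one end; the terminal node there is the unique long simple root (C_4). Hence the type is C_4.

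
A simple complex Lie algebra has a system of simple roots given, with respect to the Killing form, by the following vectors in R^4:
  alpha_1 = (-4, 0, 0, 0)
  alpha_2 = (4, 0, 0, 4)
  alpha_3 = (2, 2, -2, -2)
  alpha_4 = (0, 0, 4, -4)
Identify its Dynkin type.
F_4

Compute the Cartan integers a_ij = 2(alpha_i, alpha_j)/(alpha_j, alpha_j); the resulting 4x4 Cartan matrix is
[[2, -1, -1, 0], [-2, 2, 0, -1], [-1, 0, 2, 0], [0, -1, 0, 2]].
The roots have two lengths (squared-length ratio 2:1); the short ones are alpha_{1,3}. The associated Dynkin diagram is a chain of 4 nodes with a double edge between the middle two (F_4), so the type is F_4.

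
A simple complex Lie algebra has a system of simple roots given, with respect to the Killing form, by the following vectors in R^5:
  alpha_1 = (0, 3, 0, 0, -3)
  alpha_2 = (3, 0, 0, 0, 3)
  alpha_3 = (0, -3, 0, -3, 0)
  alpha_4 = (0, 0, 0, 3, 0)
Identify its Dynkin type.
B_4

Compute the Cartan integers a_ij = 2(alpha_i, alpha_j)/(alpha_j, alpha_j); the resulting 4x4 Cartan matrix is
[[2, -1, -1, 0], [-1, 2, 0, 0], [-1, 0, 2, -2], [0, 0, -1, 2]].
The roots have two lengths (squared-length ratio 2:1); the short ones are alpha_{4}. The associated Dynkin diagram is a chain of 4 nodes with a double edge at one end; the terminal node there is the unique short simple root (B_4), so the type is B_4 (the algebra so(9)).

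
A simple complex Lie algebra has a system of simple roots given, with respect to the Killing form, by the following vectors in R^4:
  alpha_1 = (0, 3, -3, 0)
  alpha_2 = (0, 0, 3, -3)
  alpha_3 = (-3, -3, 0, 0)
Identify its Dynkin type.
type A_3

Compute the Cartan integers a_ij = 2(alpha_i, alpha_j)/(alpha_j, alpha_j); the resulting 3x3 Cartan matrix is
[[2, -1, -1], [-1, 2, 0], [-1, 0, 2]].
All simple roots have the same length, so the diagram is simply laced. The associated Dynkin diagram is a chain of 3 nodes with single edges (A_3), so the type is A_3 (the algebra sl(4)).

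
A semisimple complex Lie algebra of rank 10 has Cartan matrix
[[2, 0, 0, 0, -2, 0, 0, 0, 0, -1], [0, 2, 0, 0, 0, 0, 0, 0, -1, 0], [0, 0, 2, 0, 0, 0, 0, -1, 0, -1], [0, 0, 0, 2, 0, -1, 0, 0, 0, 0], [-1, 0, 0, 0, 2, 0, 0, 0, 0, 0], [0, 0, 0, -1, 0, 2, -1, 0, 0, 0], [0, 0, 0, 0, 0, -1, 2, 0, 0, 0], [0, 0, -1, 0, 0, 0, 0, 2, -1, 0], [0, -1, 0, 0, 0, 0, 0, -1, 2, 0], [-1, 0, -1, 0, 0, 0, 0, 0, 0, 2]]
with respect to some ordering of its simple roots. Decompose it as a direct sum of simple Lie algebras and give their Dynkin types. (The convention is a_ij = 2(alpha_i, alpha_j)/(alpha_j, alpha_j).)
The diagram associated to this matrix has two connected components: the simple roots {alpha_4, alpha_6, alpha_7} form a chain of 3 nodes with single edges (A_3), and {alpha_1, alpha_2, alpha_3, alpha_5, alpha_8, alpha_9, alpha_10} form a chain of 7 nodes with a double edge at one end; the terminal node there is the unique short simple root (B_7). A semisimple Lie algebra decomposes uniquely as the direct sum of simple ideals, one per connected component of its Dynkin diagram, so g ≅ A_3 ⊕ B_7 (dimension 15 + 105 = 120).

A_3 (sl(4)) + B_7 (so(15))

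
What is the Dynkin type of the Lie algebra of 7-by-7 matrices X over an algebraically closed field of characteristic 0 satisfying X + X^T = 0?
B_3

This is so(7) with 7 odd, which has dimension 7(7-1)/2 = 21 and rank (7-1)/2 = 3. In the classification of classical Lie algebras, the orthogonal algebra so(2n+1) in an odd number of variables has type B_n; here n = 3, so the Dynkin diagram is a chain of 3 nodes with a double edge at one end; the terminal node there is the unique short simple root (B_3). Hence the type is B_3.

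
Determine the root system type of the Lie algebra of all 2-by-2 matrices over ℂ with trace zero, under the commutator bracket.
This is sl(2), which has dimension 2^2 - 1 = 3 and rank 2 - 1 = 1 (a Cartan subalgebra is the diagonal traceless matrices). In the classification of classical Lie algebras, the special linear algebra sl(n+1) has type A_n; here n = 1, so the Dynkin diagram is a chain of 1 nodes with single edges (A_1). Hence the type is A_1.

type A_1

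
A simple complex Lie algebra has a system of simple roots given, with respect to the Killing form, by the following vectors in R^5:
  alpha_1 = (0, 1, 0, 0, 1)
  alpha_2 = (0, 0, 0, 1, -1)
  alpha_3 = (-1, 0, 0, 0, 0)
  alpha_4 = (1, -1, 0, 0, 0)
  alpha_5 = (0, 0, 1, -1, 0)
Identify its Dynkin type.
Compute the Cartan integers a_ij = 2(alpha_i, alpha_j)/(alpha_j, alpha_j); the resulting 5x5 Cartan matrix is
[[2, -1, 0, -1, 0], [-1, 2, 0, 0, -1], [0, 0, 2, -1, 0], [-1, 0, -2, 2, 0], [0, -1, 0, 0, 2]].
The roots have two lengths (squared-length ratio 2:1); the short ones are alpha_{3}. The associated Dynkin diagram is a chain of 5 nodes with a double edge at one end; the terminal node there is the unique short simple root (B_5), so the type is B_5 (the algebra so(11)).

B_5 (so(11))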